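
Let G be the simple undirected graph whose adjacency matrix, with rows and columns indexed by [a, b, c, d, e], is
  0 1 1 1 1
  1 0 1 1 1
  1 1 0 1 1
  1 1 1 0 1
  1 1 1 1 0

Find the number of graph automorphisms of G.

Every vertex has degree 4, so G is the complete graph K_5. Any permutation of the 5 vertices preserves K_5, so Aut(K_5) = S_5 of order 5! = 120.

120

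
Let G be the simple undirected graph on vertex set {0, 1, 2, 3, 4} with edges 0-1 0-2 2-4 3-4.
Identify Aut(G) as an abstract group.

The degree sequence is [2, 1, 2, 1, 2]; the two degree-1 vertices 1 and 3 are the ends of a path, so G = P_5. A path has exactly one nontrivial symmetry — reversal — giving Aut(G) of order 2.

C_2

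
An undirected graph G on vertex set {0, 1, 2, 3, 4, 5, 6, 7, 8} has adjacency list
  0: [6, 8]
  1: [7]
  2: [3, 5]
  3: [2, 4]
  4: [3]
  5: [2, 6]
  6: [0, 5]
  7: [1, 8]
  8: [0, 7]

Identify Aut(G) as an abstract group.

The degree sequence is [2, 1, 2, 2, 1, 2, 2, 2, 2]; the two degree-1 vertices 1 and 4 are the ends of a path, so G = P_9. A path has exactly one nontrivial symmetry — reversal — giving Aut(G) of order 2.

C_2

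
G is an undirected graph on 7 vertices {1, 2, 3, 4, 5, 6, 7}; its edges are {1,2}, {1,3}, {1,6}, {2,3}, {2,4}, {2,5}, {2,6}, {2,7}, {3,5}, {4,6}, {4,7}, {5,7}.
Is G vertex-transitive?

Vertex 2 is the only vertex of degree 6, so every automorphism fixes it; G is not vertex-transitive.

No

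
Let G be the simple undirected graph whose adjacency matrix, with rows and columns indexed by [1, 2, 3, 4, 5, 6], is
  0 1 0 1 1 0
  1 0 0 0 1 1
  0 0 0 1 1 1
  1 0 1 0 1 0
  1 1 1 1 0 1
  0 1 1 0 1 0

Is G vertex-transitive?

Vertex 5 is the only vertex of degree 5, so every automorphism fixes it; G is not vertex-transitive.

No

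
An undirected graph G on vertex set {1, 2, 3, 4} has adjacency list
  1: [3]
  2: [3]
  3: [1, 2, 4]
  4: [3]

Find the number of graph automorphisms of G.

6

Vertex 3 has degree 3 and every other vertex has degree 1, so G is the star K_{1,3} with centre 3. The 3 leaves are pairwise interchangeable while the centre is fixed, giving Aut(G) = S_3.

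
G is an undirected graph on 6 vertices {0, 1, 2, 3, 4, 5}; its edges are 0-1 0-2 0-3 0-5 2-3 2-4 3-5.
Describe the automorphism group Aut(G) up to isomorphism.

Degrees alone do not determine every vertex (e.g. 1 and 4 both have degree 1), but their neighbour-degree multisets differ: N(1) has degrees [4] while N(4) has degrees [3]. Repeating this refinement separates all vertices, so the only automorphism is the identity.

{e}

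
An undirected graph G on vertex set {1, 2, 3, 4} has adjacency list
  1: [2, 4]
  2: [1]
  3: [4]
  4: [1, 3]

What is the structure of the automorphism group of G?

The degree sequence is [2, 1, 1, 2]; the two degree-1 vertices 2 and 3 are the ends of a path, so G = P_4. A path has exactly one nontrivial symmetry — reversal — giving Aut(G) of order 2.

the cyclic group of order 2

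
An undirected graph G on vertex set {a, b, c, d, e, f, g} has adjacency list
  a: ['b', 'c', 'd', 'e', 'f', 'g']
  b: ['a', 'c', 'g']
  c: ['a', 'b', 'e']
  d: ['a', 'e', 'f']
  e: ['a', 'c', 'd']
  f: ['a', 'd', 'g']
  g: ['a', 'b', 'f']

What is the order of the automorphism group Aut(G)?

12

Vertex a is the unique vertex of degree 6; the remaining 6 vertices each have degree 3 and induce a cycle, so G is the wheel on 7 vertices with hub a. With the hub fixed, the remaining symmetry is that of the rim cycle C_6, giving the dihedral group D_6.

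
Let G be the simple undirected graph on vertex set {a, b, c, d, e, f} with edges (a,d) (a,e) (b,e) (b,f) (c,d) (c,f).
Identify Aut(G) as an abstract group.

Every vertex has degree 2 and the graph is connected, so G is the 6-cycle C_6. The automorphisms of the 6-cycle are exactly the symmetries of a regular 6-gon: the dihedral group D_6, |D_6| = 12.

D_6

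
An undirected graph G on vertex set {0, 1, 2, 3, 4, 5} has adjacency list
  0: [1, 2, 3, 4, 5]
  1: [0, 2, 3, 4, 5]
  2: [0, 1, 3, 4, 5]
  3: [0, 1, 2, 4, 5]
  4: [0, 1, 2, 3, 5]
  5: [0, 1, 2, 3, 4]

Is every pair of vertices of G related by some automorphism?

All 6 vertices are pairwise adjacent: G = K_6. Any permutation of the 6 vertices preserves K_6, so Aut(K_6) = S_6 of order 6! = 720. Under this action every vertex can be carried to every other, so G is vertex-transitive.

Yes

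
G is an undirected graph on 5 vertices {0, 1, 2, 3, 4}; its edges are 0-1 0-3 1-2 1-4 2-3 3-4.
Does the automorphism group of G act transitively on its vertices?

No

Automorphisms preserve degree, but G has vertices of degree 2 and vertices of degree 3; no automorphism maps one to the other, so G is not vertex-transitive.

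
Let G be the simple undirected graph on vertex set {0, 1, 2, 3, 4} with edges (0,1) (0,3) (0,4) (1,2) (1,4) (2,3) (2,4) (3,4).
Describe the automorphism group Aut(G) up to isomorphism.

Vertex 4 is the unique vertex of degree 4; the remaining 4 vertices each have degree 3 and induce a cycle, so G is the wheel on 5 vertices with hub 4. With the hub fixed, the remaining symmetry is that of the rim cycle C_4, giving the dihedral group D_4.

the dihedral group of order 8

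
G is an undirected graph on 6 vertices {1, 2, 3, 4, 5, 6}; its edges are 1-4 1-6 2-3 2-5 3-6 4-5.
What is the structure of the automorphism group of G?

G is 2-regular and connected on 6 vertices, i.e. the cycle C_6. C_6 has 6 rotations and 6 reflections, so Aut(C_6) ≅ D_6 of order 12.

the dihedral group of order 12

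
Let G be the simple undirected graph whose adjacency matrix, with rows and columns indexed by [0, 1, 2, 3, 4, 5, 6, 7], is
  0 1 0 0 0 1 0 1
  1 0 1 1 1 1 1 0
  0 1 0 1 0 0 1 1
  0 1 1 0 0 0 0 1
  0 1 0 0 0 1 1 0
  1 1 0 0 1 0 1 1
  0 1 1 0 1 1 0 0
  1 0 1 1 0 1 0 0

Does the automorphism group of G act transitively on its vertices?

No

Vertex 1 is the only vertex of degree 6, so every automorphism fixes it; G is not vertex-transitive.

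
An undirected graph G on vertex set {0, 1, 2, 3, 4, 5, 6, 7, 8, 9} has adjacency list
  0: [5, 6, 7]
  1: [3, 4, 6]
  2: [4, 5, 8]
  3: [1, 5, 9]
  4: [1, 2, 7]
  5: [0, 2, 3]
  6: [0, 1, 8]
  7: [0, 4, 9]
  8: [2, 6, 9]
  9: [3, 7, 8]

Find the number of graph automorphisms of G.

120

G is 3-regular on 10 vertices with no triangles and no 4-cycles (girth 5): this is the Petersen graph. Viewing the Petersen graph as the Kneser graph K(5,2) — vertices are 2-subsets of {1,…,5}, edges join disjoint pairs — its automorphisms are exactly the permutations of the 5-element set, so Aut ≅ S_5 of order 120.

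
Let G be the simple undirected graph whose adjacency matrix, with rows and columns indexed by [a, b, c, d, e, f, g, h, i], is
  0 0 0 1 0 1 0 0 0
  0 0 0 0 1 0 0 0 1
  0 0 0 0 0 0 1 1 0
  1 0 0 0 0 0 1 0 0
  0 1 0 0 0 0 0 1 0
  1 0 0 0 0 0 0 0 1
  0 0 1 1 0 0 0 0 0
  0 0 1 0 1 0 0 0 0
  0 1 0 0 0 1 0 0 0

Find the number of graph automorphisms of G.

Every vertex has degree 2 and the graph is connected, so G is the 9-cycle C_9. The automorphisms of the 9-cycle are exactly the symmetries of a regular 9-gon: the dihedral group D_9, |D_9| = 18.

18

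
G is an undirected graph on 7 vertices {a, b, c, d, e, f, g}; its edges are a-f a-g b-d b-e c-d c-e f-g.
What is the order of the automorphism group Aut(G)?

48

G has two connected components, {b, c, d, e} and {a, f, g}; each is 2-regular, so G = C_4 ⊔ C_3. The components are non-isomorphic (different sizes), so Aut(G) = Aut(C_3) × Aut(C_4) = D_3 × D_4 of order 6·8 = 48.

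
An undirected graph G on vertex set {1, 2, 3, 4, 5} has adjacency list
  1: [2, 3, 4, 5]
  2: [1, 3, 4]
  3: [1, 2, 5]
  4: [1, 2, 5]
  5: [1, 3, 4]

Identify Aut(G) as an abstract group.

Vertex 1 is the unique vertex of degree 4; the remaining 4 vertices each have degree 3 and induce a cycle, so G is the wheel on 5 vertices with hub 1. Every automorphism fixes the hub and acts on the rim 4-cycle, so Aut(G) ≅ Aut(C_4) = D_4 of order 8.

the dihedral group of order 8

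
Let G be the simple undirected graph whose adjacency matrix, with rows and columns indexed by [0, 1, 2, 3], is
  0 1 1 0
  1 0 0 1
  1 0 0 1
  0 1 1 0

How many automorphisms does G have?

G is 2-regular and bipartite on 2^2 = 4 vertices with girth 4; it is the hypercube graph Q_2. The symmetry group of the 2-cube is the hyperoctahedral group B_2 = Z_2 ≀ S_2, of order 2^2·2! = 8.

8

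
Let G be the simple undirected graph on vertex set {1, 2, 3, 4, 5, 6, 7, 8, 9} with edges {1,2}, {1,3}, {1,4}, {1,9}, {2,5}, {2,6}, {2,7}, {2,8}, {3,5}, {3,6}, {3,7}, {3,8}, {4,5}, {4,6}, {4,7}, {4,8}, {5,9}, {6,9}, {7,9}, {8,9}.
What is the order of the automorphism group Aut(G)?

2880

The vertices split by degree into {2, 3, 4, 9} (degree 5) and {1, 5, 6, 7, 8} (degree 4); every edge runs between the two parts, so G is the complete bipartite graph K_{4,5}. Automorphisms preserve the bipartition setwise (since the parts differ in size) and act as S_5 × S_4 within it; |Aut| = 2880.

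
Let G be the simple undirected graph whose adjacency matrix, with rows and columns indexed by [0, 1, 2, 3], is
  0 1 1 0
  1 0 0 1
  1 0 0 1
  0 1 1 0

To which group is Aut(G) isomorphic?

G is 2-regular and bipartite on 2^2 = 4 vertices with girth 4; it is the hypercube graph Q_2. The symmetry group of the 2-cube is the hyperoctahedral group B_2 = Z_2 ≀ S_2, of order 2^2·2! = 8.

the hyperoctahedral group B_2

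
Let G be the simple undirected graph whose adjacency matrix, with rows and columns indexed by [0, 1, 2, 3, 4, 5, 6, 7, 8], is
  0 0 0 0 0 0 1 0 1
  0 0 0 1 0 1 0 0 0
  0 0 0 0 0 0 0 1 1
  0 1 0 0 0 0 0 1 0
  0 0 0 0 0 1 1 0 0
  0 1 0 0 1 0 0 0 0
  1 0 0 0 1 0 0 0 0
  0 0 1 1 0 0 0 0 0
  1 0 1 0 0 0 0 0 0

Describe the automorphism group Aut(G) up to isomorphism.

D_9

G is 2-regular and connected on 9 vertices, i.e. the cycle C_9. C_9 has 9 rotations and 9 reflections, so Aut(C_9) ≅ D_9 of order 18.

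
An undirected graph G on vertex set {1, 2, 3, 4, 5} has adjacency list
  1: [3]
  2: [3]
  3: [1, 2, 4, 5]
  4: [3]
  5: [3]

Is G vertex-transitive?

No

Vertex 3 is the only vertex of degree 4, so every automorphism fixes it; G is not vertex-transitive.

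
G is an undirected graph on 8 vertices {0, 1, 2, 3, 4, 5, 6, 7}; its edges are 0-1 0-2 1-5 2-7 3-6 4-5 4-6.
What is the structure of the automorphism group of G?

Z_2

The degree sequence is [2, 2, 2, 1, 2, 2, 2, 1]; the two degree-1 vertices 3 and 7 are the ends of a path, so G = P_8. A path has exactly one nontrivial symmetry — reversal — giving Aut(G) of order 2.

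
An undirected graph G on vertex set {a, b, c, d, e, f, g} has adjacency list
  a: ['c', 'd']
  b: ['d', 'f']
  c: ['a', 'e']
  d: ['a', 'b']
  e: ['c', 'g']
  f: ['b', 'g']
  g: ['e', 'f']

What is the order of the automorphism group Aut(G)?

G is 2-regular and connected on 7 vertices, i.e. the cycle C_7. C_7 has 7 rotations and 7 reflections, so Aut(C_7) ≅ D_7 of order 14.

14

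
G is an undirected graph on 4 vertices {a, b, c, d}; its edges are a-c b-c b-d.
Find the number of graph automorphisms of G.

The degree sequence is [1, 2, 2, 1]; the two degree-1 vertices a and d are the ends of a path, so G = P_4. A path has exactly one nontrivial symmetry — reversal — giving Aut(G) of order 2.

2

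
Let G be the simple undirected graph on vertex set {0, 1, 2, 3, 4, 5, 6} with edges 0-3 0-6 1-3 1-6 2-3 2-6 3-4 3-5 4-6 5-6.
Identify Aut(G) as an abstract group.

The vertices split by degree into {3, 6} (degree 5) and {0, 1, 2, 4, 5} (degree 2); every edge runs between the two parts, so G is the complete bipartite graph K_{2,5}. Automorphisms preserve the bipartition setwise (since the parts differ in size) and act as S_2 × S_5 within it; |Aut| = 240.

S_2 × S_5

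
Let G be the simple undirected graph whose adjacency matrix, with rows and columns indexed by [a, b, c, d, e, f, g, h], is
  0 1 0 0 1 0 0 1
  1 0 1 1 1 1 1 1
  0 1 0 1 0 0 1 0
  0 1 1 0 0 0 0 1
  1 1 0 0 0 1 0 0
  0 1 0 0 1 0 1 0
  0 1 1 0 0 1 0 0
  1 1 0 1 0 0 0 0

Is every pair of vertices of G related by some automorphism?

Vertex b is the only vertex of degree 7, so every automorphism fixes it; G is not vertex-transitive.

No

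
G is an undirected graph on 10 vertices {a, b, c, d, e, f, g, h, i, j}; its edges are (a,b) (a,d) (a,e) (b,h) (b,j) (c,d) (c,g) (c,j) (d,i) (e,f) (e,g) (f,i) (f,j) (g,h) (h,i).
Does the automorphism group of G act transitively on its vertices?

Yes

G is 3-regular on 10 vertices with no triangles and no 4-cycles (girth 5): this is the Petersen graph. It is a classical fact that the Petersen graph has automorphism group S_5 (order 120), arising from its description as the Kneser graph K(5,2). This group acts transitively on the 10 vertices.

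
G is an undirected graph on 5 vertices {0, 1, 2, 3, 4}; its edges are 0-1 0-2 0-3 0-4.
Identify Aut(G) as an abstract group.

the symmetric group on 4 letters

Vertex 0 has degree 4 and every other vertex has degree 1, so G is the star K_{1,4} with centre 0. The 4 leaves are pairwise interchangeable while the centre is fixed, giving Aut(G) = S_4.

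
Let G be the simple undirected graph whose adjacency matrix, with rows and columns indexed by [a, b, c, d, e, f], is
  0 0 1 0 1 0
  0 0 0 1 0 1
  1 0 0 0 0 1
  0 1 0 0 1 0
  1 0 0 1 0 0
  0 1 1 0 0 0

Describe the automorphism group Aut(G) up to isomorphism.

D_6

Every vertex has degree 2 and the graph is connected, so G is the 6-cycle C_6. C_6 has 6 rotations and 6 reflections, so Aut(C_6) ≅ D_6 of order 12.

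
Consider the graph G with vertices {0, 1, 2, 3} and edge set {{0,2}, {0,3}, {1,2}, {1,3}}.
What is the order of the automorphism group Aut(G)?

8

G is 2-regular and bipartite on 2^2 = 4 vertices with girth 4; it is the hypercube graph Q_2. Aut(Q_2) consists of the signed permutations of the 2 coordinate axes: 2! permutations times 2^2 sign flips, so |Aut| = 2^2·2! = 8.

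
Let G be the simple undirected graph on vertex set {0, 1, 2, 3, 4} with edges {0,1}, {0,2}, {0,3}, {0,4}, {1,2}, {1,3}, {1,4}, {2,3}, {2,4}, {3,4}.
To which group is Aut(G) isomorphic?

Every vertex has degree 4, so G is the complete graph K_5. Every bijection on the vertex set is an automorphism of K_5; hence Aut(K_5) ≅ S_5, order 120.

the symmetric group on 5 letters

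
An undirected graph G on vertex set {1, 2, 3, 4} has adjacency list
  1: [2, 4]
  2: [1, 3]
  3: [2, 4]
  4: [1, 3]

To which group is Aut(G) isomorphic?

G is 2-regular and connected on 4 vertices, i.e. the cycle C_4. C_4 has 4 rotations and 4 reflections, so Aut(C_4) ≅ D_4 of order 8.

D_4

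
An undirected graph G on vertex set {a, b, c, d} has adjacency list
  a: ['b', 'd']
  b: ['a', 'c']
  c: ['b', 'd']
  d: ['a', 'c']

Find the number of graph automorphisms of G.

8

G is 2-regular and bipartite on 2^2 = 4 vertices with girth 4; it is the hypercube graph Q_2. Aut(Q_2) consists of the signed permutations of the 2 coordinate axes: 2! permutations times 2^2 sign flips, so |Aut| = 2^2·2! = 8.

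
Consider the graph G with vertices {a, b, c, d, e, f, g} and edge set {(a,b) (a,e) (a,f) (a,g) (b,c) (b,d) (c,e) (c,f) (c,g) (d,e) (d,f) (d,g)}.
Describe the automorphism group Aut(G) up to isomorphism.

S_3 × S_4

The vertices split by degree into {a, c, d} (degree 4) and {b, e, f, g} (degree 3); every edge runs between the two parts, so G is the complete bipartite graph K_{3,4}. The parts have unequal sizes, so no automorphism swaps them; each part is permuted independently, giving S_3 × S_4 of order 3!·4! = 144.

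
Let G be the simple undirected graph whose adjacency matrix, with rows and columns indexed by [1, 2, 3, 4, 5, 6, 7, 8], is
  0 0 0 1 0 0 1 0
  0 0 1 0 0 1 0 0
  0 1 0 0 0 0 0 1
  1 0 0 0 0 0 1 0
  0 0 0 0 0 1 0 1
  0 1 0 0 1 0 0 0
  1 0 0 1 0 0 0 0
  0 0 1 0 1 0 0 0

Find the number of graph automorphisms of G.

G has two connected components, {2, 3, 5, 6, 8} and {1, 4, 7}; each is 2-regular, so G = C_5 ⊔ C_3. No automorphism exchanges components of different sizes, hence Aut(G) is the direct product D_3 × D_5, order 60.

60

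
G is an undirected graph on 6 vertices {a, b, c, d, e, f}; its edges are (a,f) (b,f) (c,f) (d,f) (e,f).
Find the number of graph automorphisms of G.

120

Vertex f has degree 5 and every other vertex has degree 1, so G is the star K_{1,5} with centre f. The 5 leaves are pairwise interchangeable while the centre is fixed, giving Aut(G) = S_5.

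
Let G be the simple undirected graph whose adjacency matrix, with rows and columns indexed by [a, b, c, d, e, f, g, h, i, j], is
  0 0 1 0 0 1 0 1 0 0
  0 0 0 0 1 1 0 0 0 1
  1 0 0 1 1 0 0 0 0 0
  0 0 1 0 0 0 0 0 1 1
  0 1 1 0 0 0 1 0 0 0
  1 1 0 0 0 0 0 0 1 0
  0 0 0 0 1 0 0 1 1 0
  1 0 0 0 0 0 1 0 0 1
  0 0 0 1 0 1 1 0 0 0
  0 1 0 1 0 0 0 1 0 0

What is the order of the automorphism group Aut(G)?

G is 3-regular on 10 vertices with no triangles and no 4-cycles (girth 5): this is the Petersen graph. It is a classical fact that the Petersen graph has automorphism group S_5 (order 120), arising from its description as the Kneser graph K(5,2).

120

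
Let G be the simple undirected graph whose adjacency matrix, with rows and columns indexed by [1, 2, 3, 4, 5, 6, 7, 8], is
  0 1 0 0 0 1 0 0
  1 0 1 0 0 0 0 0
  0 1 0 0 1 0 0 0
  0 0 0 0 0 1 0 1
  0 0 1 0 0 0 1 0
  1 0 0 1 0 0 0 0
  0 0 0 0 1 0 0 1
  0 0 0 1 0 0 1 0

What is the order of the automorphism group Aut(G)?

16

Every vertex has degree 2 and the graph is connected, so G is the 8-cycle C_8. The automorphisms of the 8-cycle are exactly the symmetries of a regular 8-gon: the dihedral group D_8, |D_8| = 16.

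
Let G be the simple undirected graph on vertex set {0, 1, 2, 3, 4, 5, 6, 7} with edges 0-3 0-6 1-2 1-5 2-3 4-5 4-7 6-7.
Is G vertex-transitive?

Every vertex has degree 2 and the graph is connected, so G is the 8-cycle C_8. The automorphisms of the 8-cycle are exactly the symmetries of a regular 8-gon: the dihedral group D_8, |D_8| = 16. Under this action every vertex can be carried to every other, so G is vertex-transitive.

Yes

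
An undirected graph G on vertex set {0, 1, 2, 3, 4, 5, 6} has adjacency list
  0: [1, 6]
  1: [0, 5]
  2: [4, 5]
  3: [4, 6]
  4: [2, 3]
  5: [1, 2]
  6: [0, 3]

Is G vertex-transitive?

Yes

G is 2-regular and connected on 7 vertices, i.e. the cycle C_7. C_7 has 7 rotations and 7 reflections, so Aut(C_7) ≅ D_7 of order 14. Under this action every vertex can be carried to every other, so G is vertex-transitive.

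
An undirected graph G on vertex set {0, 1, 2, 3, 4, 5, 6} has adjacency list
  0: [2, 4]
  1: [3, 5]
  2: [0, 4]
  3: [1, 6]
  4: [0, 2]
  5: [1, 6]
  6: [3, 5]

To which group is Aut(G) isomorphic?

D_4 × D_3

G has two connected components, {1, 3, 5, 6} and {0, 2, 4}; each is 2-regular, so G = C_4 ⊔ C_3. No automorphism exchanges components of different sizes, hence Aut(G) is the direct product D_4 × D_3, order 48.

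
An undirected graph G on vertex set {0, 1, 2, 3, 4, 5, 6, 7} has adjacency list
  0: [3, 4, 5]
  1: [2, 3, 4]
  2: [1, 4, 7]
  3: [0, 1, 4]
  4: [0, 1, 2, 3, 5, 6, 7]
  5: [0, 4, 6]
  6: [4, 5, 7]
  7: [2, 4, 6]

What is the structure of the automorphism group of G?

Vertex 4 is the unique vertex of degree 7; the remaining 7 vertices each have degree 3 and induce a cycle, so G is the wheel on 8 vertices with hub 4. With the hub fixed, the remaining symmetry is that of the rim cycle C_7, giving the dihedral group D_7.

the dihedral group of order 14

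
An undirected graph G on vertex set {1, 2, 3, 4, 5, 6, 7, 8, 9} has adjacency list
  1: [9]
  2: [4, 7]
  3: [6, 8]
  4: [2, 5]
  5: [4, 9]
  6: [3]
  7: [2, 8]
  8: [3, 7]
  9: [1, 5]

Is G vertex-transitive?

No

Automorphisms preserve degree, but G has vertices of degree 1 and vertices of degree 2; no automorphism maps one to the other, so G is not vertex-transitive.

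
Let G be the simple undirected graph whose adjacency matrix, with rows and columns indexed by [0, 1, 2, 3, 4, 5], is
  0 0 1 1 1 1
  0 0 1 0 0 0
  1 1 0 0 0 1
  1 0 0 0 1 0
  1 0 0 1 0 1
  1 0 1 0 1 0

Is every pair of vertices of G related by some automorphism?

No

Vertex 0 is the only vertex of degree 4, so every automorphism fixes it; G is not vertex-transitive.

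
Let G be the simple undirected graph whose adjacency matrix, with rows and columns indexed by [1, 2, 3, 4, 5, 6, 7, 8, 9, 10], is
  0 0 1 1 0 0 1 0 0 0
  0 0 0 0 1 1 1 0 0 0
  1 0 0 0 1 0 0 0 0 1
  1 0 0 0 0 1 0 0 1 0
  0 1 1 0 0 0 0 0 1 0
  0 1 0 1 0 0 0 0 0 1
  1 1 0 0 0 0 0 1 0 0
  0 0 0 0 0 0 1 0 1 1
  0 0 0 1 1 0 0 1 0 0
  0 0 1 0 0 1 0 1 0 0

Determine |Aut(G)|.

G is 3-regular on 10 vertices with no triangles and no 4-cycles (girth 5): this is the Petersen graph. Viewing the Petersen graph as the Kneser graph K(5,2) — vertices are 2-subsets of {1,…,5}, edges join disjoint pairs — its automorphisms are exactly the permutations of the 5-element set, so Aut ≅ S_5 of order 120.

120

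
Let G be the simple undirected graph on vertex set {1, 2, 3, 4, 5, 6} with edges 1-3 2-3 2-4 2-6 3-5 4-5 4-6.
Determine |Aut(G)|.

1

The degree sequence is [1, 3, 3, 3, 2, 2]. Checking the degree-preserving permutations of the vertex set shows that none except the identity preserves every edge, so Aut(G) is trivial.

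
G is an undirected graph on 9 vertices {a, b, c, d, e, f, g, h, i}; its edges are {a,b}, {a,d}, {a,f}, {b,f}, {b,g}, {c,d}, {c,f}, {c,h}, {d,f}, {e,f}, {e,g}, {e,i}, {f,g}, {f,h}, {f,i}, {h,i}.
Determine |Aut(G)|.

16

Vertex f is the unique vertex of degree 8; the remaining 8 vertices each have degree 3 and induce a cycle, so G is the wheel on 9 vertices with hub f. Every automorphism fixes the hub and acts on the rim 8-cycle, so Aut(G) ≅ Aut(C_8) = D_8 of order 16.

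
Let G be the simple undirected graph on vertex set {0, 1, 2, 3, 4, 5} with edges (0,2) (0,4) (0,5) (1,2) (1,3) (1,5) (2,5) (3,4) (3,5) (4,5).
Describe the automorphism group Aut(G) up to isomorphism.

the dihedral group of order 10

Vertex 5 is the unique vertex of degree 5; the remaining 5 vertices each have degree 3 and induce a cycle, so G is the wheel on 6 vertices with hub 5. With the hub fixed, the remaining symmetry is that of the rim cycle C_5, giving the dihedral group D_5.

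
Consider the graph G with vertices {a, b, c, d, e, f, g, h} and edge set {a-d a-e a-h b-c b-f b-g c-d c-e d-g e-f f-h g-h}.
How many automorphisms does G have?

G is 3-regular and bipartite on 2^3 = 8 vertices with girth 4; it is the hypercube graph Q_3. The symmetry group of the 3-cube is the hyperoctahedral group B_3 = Z_2 ≀ S_3, of order 2^3·3! = 48.

48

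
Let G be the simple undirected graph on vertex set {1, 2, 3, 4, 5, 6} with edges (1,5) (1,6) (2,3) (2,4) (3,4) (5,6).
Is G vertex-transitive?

Yes

G has two connected components, {2, 3, 4} and {1, 5, 6}; each is 2-regular, so G = C_3 ⊔ C_3. With two isomorphic components, Aut(G) = Aut(C_3) ≀ S_2 = (D_3 × D_3) ⋊ Z_2: permute each cycle by D_3, then optionally swap the two cycles. Order 2·(2·3)² = 72. This group acts transitively on the 6 vertices.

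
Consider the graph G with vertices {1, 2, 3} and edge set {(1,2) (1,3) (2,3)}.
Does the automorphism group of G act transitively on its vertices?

Every vertex has degree 2, so G is the complete graph K_3. Any permutation of the 3 vertices preserves K_3, so Aut(K_3) = S_3 of order 3! = 6. This group acts transitively on the 3 vertices.

Yes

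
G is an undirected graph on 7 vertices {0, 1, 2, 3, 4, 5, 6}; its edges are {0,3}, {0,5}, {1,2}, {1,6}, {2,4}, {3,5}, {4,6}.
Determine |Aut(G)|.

G has two connected components, {1, 2, 4, 6} and {0, 3, 5}; each is 2-regular, so G = C_4 ⊔ C_3. No automorphism exchanges components of different sizes, hence Aut(G) is the direct product D_4 × D_3, order 48.

48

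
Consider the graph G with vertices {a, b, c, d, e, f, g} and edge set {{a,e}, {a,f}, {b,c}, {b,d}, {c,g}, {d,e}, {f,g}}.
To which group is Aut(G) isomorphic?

the dihedral group of order 14

G is 2-regular and connected on 7 vertices, i.e. the cycle C_7. C_7 has 7 rotations and 7 reflections, so Aut(C_7) ≅ D_7 of order 14.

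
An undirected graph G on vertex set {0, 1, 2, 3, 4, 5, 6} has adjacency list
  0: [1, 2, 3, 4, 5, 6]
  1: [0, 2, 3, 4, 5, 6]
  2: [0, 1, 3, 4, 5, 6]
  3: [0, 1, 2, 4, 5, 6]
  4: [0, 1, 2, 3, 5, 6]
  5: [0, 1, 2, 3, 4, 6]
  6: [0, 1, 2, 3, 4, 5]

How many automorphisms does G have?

Every vertex has degree 6, so G is the complete graph K_7. Any permutation of the 7 vertices preserves K_7, so Aut(K_7) = S_7 of order 7! = 5040.

5040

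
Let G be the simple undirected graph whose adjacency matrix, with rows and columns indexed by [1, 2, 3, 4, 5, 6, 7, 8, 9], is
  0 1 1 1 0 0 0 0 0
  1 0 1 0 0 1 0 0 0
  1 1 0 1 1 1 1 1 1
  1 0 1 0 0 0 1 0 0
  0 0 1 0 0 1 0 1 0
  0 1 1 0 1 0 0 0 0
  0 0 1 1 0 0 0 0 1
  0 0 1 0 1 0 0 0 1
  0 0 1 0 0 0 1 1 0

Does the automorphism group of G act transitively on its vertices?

Vertex 3 is the only vertex of degree 8, so every automorphism fixes it; G is not vertex-transitive.

No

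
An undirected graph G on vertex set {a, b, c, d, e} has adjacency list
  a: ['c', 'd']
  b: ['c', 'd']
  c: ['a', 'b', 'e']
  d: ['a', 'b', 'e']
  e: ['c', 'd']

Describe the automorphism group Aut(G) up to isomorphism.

The vertices split by degree into {c, d} (degree 3) and {a, b, e} (degree 2); every edge runs between the two parts, so G is the complete bipartite graph K_{2,3}. Automorphisms preserve the bipartition setwise (since the parts differ in size) and act as S_2 × S_3 within it; |Aut| = 12.

S_2 × S_3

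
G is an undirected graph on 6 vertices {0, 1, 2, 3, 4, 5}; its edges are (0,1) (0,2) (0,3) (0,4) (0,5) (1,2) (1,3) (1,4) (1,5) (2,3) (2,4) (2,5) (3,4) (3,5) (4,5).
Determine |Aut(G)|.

720

All 6 vertices are pairwise adjacent: G = K_6. Any permutation of the 6 vertices preserves K_6, so Aut(K_6) = S_6 of order 6! = 720.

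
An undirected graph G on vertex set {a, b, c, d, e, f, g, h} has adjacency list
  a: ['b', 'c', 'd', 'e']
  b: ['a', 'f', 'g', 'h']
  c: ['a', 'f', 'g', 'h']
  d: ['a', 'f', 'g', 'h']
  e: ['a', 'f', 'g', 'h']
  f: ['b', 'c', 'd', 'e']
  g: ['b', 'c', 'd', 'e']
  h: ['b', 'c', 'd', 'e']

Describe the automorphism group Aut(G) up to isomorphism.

G is 4-regular and bipartite with parts {b, c, d, e} and {a, f, g, h} (each part is independent and every cross-pair is an edge), so G = K_{4,4}. Aut(K_{4,4}) is the wreath product S_4 ≀ Z_2: permute within each part, then optionally swap the parts; |Aut| = 2·(4!)² = 1152.

(S_4 × S_4) ⋊ Z_2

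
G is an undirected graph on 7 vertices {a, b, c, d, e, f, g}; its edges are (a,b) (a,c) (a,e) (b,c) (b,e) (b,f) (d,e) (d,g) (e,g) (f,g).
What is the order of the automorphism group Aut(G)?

The degree sequence is [3, 4, 2, 2, 4, 2, 3]. Checking the degree-preserving permutations of the vertex set shows that none except the identity preserves every edge, so Aut(G) is trivial.

1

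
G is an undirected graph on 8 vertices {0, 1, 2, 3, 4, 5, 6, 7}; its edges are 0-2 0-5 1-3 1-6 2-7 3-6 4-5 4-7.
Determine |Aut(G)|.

60

G has two connected components, {0, 2, 4, 5, 7} and {1, 3, 6}; each is 2-regular, so G = C_5 ⊔ C_3. No automorphism exchanges components of different sizes, hence Aut(G) is the direct product D_5 × D_3, order 60.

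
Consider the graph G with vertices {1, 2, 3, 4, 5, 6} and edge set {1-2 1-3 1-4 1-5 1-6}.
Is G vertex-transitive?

No

Vertex 1 is the only vertex of degree 5, so every automorphism fixes it; G is not vertex-transitive.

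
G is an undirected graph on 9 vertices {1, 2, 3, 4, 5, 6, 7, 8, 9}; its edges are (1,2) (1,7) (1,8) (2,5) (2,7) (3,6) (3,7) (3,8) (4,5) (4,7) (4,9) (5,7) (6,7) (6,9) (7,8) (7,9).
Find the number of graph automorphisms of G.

Vertex 7 is the unique vertex of degree 8; the remaining 8 vertices each have degree 3 and induce a cycle, so G is the wheel on 9 vertices with hub 7. With the hub fixed, the remaining symmetry is that of the rim cycle C_8, giving the dihedral group D_8.

16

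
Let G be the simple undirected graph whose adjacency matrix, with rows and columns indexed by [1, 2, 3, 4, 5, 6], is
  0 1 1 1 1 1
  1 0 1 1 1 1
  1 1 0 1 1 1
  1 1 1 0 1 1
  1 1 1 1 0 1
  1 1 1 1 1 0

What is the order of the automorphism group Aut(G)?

720

Every vertex has degree 5, so G is the complete graph K_6. Every bijection on the vertex set is an automorphism of K_6; hence Aut(K_6) ≅ S_6, order 720.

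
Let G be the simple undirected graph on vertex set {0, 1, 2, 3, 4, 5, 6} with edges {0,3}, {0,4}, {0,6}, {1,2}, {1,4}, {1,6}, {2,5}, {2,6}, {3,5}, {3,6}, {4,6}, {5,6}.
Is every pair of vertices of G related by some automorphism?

No

Vertex 6 is the only vertex of degree 6, so every automorphism fixes it; G is not vertex-transitive.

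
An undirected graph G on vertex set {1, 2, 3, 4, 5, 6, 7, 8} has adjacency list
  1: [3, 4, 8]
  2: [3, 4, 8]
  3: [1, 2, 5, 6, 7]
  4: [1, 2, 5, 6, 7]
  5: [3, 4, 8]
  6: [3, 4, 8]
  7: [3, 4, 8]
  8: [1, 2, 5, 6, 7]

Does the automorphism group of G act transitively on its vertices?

Automorphisms preserve degree, but G has vertices of degree 3 and vertices of degree 5; no automorphism maps one to the other, so G is not vertex-transitive.

No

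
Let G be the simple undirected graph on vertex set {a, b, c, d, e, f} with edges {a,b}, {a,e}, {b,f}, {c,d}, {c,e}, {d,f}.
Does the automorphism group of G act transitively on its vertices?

Yes

G is 2-regular and connected on 6 vertices, i.e. the cycle C_6. C_6 has 6 rotations and 6 reflections, so Aut(C_6) ≅ D_6 of order 12. This group acts transitively on the 6 vertices.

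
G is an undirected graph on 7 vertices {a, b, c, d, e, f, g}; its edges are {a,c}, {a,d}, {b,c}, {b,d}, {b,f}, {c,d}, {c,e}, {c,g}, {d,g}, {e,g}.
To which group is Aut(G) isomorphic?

{e}

Degrees alone do not determine every vertex (e.g. a and e both have degree 2), but their neighbour-degree multisets differ: N(a) has degrees [4, 5] while N(e) has degrees [3, 5]. Repeating this refinement separates all vertices, so the only automorphism is the identity.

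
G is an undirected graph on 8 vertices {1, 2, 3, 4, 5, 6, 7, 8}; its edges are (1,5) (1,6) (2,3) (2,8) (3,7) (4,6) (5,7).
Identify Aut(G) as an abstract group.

The degree sequence is [2, 2, 2, 1, 2, 2, 2, 1]; the two degree-1 vertices 4 and 8 are the ends of a path, so G = P_8. A path has exactly one nontrivial symmetry — reversal — giving Aut(G) of order 2.

C_2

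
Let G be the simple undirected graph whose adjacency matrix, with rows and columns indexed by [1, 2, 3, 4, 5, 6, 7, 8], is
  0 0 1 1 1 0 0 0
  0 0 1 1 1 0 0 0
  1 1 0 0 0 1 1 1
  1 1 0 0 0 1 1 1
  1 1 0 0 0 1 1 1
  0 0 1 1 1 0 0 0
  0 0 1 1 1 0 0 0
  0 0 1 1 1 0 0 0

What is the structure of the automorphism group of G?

S_5 × S_3

The vertices split by degree into {3, 4, 5} (degree 5) and {1, 2, 6, 7, 8} (degree 3); every edge runs between the two parts, so G is the complete bipartite graph K_{3,5}. The parts have unequal sizes, so no automorphism swaps them; each part is permuted independently, giving S_5 × S_3 of order 5!·3! = 720.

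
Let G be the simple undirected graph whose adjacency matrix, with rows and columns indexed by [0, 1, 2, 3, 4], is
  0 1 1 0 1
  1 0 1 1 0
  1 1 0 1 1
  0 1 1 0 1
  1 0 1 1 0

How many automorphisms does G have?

Vertex 2 is the unique vertex of degree 4; the remaining 4 vertices each have degree 3 and induce a cycle, so G is the wheel on 5 vertices with hub 2. With the hub fixed, the remaining symmetry is that of the rim cycle C_4, giving the dihedral group D_4.

8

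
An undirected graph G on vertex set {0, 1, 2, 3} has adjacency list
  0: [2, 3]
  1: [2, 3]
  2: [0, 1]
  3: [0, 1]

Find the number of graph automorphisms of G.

G is 2-regular and bipartite on 2^2 = 4 vertices with girth 4; it is the hypercube graph Q_2. The symmetry group of the 2-cube is the hyperoctahedral group B_2 = Z_2 ≀ S_2, of order 2^2·2! = 8.

8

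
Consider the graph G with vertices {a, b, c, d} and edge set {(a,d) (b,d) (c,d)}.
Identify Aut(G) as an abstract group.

the symmetric group on 3 letters

Vertex d has degree 3 and every other vertex has degree 1, so G is the star K_{1,3} with centre d. Any automorphism fixes the centre and permutes the 3 leaves freely, so Aut(G) ≅ S_3 of order 3! = 6.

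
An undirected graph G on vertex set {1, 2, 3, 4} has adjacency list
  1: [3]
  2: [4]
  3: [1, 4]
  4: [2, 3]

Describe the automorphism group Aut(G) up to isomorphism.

The degree sequence is [1, 1, 2, 2]; the two degree-1 vertices 1 and 2 are the ends of a path, so G = P_4. A path has exactly one nontrivial symmetry — reversal — giving Aut(G) of order 2.

C_2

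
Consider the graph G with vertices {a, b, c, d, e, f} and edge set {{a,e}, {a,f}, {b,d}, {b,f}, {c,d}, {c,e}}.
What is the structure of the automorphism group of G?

G is 2-regular and connected on 6 vertices, i.e. the cycle C_6. The automorphisms of the 6-cycle are exactly the symmetries of a regular 6-gon: the dihedral group D_6, |D_6| = 12.

the dihedral group of order 12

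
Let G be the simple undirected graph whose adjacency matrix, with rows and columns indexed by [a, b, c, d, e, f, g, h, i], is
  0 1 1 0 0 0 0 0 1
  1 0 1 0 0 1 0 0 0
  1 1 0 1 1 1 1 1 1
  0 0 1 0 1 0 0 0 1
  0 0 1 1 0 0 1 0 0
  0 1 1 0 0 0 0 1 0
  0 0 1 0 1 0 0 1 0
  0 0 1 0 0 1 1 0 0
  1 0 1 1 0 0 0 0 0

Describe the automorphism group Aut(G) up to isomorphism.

the dihedral group of order 16

Vertex c is the unique vertex of degree 8; the remaining 8 vertices each have degree 3 and induce a cycle, so G is the wheel on 9 vertices with hub c. Every automorphism fixes the hub and acts on the rim 8-cycle, so Aut(G) ≅ Aut(C_8) = D_8 of order 16.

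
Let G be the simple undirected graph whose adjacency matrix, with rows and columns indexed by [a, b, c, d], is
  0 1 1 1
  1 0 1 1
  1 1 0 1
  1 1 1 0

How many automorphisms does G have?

24

All 4 vertices are pairwise adjacent: G = K_4. Every bijection on the vertex set is an automorphism of K_4; hence Aut(K_4) ≅ S_4, order 24.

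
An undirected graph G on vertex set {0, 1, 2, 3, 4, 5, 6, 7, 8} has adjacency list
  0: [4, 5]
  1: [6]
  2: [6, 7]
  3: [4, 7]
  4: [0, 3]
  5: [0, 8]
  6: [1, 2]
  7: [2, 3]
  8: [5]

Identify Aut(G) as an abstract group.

C_2

The degree sequence is [2, 1, 2, 2, 2, 2, 2, 2, 1]; the two degree-1 vertices 1 and 8 are the ends of a path, so G = P_9. A path has exactly one nontrivial symmetry — reversal — giving Aut(G) of order 2.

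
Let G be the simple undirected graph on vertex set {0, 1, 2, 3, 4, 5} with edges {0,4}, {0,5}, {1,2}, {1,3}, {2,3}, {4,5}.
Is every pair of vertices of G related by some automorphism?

Yes

G has two connected components, {0, 4, 5} and {1, 2, 3}; each is 2-regular, so G = C_3 ⊔ C_3. Aut of a disjoint union of two copies of C_3 is the wreath product D_3 ≀ Z_2, of order 2·6² = 72. This group acts transitively on the 6 vertices.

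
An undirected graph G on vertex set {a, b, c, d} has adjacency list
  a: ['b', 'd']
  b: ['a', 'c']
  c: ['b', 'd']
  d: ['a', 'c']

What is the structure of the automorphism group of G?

G is 2-regular and bipartite on 2^2 = 4 vertices with girth 4; it is the hypercube graph Q_2. The symmetry group of the 2-cube is the hyperoctahedral group B_2 = Z_2 ≀ S_2, of order 2^2·2! = 8.

Z_2^2 ⋊ S_2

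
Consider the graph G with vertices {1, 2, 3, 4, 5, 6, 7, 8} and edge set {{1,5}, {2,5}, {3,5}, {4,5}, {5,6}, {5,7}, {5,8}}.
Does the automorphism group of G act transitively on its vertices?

Vertex 5 is the only vertex of degree 7, so every automorphism fixes it; G is not vertex-transitive.

No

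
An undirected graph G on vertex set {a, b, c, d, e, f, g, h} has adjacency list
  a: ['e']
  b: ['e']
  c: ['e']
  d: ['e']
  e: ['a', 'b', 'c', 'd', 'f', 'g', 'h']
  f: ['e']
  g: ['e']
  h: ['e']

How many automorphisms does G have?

5040

Vertex e has degree 7 and every other vertex has degree 1, so G is the star K_{1,7} with centre e. Any automorphism fixes the centre and permutes the 7 leaves freely, so Aut(G) ≅ S_7 of order 7! = 5040.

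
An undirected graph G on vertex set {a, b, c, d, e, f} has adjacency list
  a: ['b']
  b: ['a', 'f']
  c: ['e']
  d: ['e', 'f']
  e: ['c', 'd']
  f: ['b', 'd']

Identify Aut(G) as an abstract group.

the cyclic group of order 2

The degree sequence is [1, 2, 1, 2, 2, 2]; the two degree-1 vertices a and c are the ends of a path, so G = P_6. The only nontrivial automorphism of a path is the end-to-end reflection, so Aut(G) ≅ Z_2.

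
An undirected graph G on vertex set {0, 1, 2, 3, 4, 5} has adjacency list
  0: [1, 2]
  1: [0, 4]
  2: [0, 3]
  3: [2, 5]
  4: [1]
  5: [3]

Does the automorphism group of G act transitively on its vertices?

Automorphisms preserve degree, but G has vertices of degree 1 and vertices of degree 2; no automorphism maps one to the other, so G is not vertex-transitive.

No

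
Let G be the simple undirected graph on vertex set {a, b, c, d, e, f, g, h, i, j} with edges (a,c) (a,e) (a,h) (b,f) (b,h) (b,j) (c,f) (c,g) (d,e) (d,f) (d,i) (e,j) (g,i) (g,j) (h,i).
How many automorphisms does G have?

G is 3-regular on 10 vertices with no triangles and no 4-cycles (girth 5): this is the Petersen graph. It is a classical fact that the Petersen graph has automorphism group S_5 (order 120), arising from its description as the Kneser graph K(5,2).

120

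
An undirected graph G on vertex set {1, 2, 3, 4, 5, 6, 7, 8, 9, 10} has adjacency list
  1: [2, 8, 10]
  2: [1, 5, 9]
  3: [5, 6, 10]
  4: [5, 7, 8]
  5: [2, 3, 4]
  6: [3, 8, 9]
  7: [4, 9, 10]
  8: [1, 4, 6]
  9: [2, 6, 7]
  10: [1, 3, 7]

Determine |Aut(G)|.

120

G is 3-regular on 10 vertices with no triangles and no 4-cycles (girth 5): this is the Petersen graph. Viewing the Petersen graph as the Kneser graph K(5,2) — vertices are 2-subsets of {1,…,5}, edges join disjoint pairs — its automorphisms are exactly the permutations of the 5-element set, so Aut ≅ S_5 of order 120.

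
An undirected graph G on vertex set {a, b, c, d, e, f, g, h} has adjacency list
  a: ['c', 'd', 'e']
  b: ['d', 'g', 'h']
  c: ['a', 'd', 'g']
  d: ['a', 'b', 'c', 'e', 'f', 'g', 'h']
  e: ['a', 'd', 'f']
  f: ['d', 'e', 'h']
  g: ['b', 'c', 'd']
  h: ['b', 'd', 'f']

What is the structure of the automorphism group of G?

the dihedral group of order 14

Vertex d is the unique vertex of degree 7; the remaining 7 vertices each have degree 3 and induce a cycle, so G is the wheel on 8 vertices with hub d. Every automorphism fixes the hub and acts on the rim 7-cycle, so Aut(G) ≅ Aut(C_7) = D_7 of order 14.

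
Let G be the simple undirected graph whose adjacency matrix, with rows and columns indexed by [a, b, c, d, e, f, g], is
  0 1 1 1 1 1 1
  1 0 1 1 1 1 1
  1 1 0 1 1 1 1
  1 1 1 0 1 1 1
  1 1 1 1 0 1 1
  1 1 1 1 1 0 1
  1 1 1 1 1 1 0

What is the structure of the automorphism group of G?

All 7 vertices are pairwise adjacent: G = K_7. Every bijection on the vertex set is an automorphism of K_7; hence Aut(K_7) ≅ S_7, order 5040.

the symmetric group on 7 letters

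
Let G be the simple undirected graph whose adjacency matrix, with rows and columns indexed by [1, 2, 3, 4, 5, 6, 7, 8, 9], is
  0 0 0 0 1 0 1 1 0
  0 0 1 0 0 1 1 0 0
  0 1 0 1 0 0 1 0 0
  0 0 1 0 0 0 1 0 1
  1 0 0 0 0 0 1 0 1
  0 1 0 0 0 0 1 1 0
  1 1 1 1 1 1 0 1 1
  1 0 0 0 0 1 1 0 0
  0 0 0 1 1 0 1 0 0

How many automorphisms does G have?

Vertex 7 is the unique vertex of degree 8; the remaining 8 vertices each have degree 3 and induce a cycle, so G is the wheel on 9 vertices with hub 7. Every automorphism fixes the hub and acts on the rim 8-cycle, so Aut(G) ≅ Aut(C_8) = D_8 of order 16.

16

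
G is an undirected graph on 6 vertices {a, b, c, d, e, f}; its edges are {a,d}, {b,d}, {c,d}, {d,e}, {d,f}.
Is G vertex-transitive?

Vertex d is the only vertex of degree 5, so every automorphism fixes it; G is not vertex-transitive.

No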